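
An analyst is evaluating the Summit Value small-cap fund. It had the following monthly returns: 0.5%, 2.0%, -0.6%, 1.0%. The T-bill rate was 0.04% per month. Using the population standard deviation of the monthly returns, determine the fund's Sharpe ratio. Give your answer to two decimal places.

0.73

r̄ = (0.5 + 2 − 0.6 + 1) / 4 = 2.90 / 4 = 0.7250%
Σ(r − r̄)² = (0.5 − 0.7250)² + (2 − 0.7250)² + … = 3.5075
σ = √[3.5075 / 4] = 0.9364%
Sharpe = (r̄ − rf) / σ = (0.7250 − 0.04) / 0.9364 = 0.6850 / 0.9364 = 0.7315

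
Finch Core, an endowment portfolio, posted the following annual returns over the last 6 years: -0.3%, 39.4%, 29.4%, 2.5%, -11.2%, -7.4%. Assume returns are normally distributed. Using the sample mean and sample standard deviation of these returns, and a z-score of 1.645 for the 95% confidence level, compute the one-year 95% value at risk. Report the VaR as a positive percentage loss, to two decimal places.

25.34

Mean return r̄ = 52.40 / 6 = 8.7333%
Sample σ = √[Σ(r − r̄)² / 5] = √[2145.6333 / 5] = √429.1267 = 20.7154%
VaR = −(r̄ − z·σ) = −(8.7333 − 1.645 × 20.7154) = −(-25.3435) = 25.3435%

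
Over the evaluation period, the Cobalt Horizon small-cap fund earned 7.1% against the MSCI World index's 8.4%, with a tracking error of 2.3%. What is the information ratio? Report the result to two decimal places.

-0.57

IR = (Rp − Rb) / TE = (7.1% − 8.4%) / 2.3% = -1.30% / 2.3% = -0.5652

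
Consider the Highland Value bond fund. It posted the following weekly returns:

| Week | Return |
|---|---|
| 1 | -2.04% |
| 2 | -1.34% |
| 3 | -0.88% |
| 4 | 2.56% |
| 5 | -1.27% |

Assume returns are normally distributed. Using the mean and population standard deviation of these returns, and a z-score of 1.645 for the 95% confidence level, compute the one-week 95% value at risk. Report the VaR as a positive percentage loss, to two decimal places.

3.26

Mean return r̄ = -2.970 / 5 = -0.5940%
Σ(r − r̄)² = (-2.04 − (-0.5940))² + (-1.34 − (-0.5940))² + (-0.88 − (-0.5940))² + … = 13.1339
population σ = √(13.1339 / 5) = √2.6268 = 1.6207%
VaR = −(r̄ − z·σ) = −(-0.5940 − 1.645 × 1.6207) = −(-3.2601) = 3.2601%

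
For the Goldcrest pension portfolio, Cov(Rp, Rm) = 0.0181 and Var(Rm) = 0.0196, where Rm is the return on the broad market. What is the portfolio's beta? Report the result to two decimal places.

β = Cov(Rp, Rm) / Var(Rm) = 0.0181 / 0.0196 = 0.9235

0.92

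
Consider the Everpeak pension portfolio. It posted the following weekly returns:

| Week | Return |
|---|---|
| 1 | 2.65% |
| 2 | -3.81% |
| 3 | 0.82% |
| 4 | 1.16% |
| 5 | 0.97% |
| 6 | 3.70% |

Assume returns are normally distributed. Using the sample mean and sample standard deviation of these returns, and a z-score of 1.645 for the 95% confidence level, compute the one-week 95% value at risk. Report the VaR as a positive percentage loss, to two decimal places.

r̄ = (2.65 − 3.81 + 0.82 + 1.16 + 0.97 + 3.7) / 6 = 5.490 / 6 = 0.9150%
Σ(r − r̄)² = (2.65 − 0.9150)² + (-3.81 − 0.9150)² + (0.82 − 0.9150)² + … = 33.1642
σ = √[33.1642 / 5] = 2.5754%
VaR = −(r̄ − z·σ) = −(0.9150 − 1.645 × 2.5754) = −(-3.3215) = 3.3215%

3.32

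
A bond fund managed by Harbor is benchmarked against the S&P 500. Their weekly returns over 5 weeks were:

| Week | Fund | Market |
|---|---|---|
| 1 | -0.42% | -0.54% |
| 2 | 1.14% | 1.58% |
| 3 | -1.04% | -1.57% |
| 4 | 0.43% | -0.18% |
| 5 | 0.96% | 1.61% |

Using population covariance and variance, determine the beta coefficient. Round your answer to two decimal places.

r̄p = 0.2140%,  r̄m = 0.1800%
Cov = Σ(rp − r̄p)(rm − r̄m) / 5 = 0.9873
Var(rm) = Σ(rm − r̄m)² / 5 = 1.5431
β = Cov / Var = 0.9873 / 1.5431 = 0.6398

0.64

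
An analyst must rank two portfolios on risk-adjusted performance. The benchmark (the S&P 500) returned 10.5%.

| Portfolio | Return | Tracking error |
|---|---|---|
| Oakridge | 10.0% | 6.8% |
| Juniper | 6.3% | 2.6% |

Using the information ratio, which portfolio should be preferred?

Oakridge

Oakridge: IR = (10.0% − 10.5%) / 6.8% = -0.074
Juniper: IR = (6.3% − 10.5%) / 2.6% = -1.615
Highest: Oakridge (-0.074).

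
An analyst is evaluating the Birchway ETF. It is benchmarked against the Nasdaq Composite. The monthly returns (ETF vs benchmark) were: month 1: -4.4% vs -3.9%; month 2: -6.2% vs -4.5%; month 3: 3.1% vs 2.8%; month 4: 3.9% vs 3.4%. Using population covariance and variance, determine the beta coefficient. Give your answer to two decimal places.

r̄p = -0.9000%,  r̄m = -0.5500%
Cov = Σ(rp − r̄p)(rm − r̄m) / 4 = 16.2550
Var(rm) = Σ(rm − r̄m)² / 4 = 13.4125
β = Cov / Var = 16.2550 / 13.4125 = 1.2119

1.21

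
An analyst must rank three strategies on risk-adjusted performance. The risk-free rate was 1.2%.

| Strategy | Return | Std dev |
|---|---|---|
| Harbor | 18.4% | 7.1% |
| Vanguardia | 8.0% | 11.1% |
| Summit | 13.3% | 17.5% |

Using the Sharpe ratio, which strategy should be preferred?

Harbor: Sharpe ratio = (18.4% − 1.2%) / 7.1% = 2.423
Vanguardia: Sharpe ratio = (8.0% − 1.2%) / 11.1% = 0.613
Summit: Sharpe ratio = (13.3% − 1.2%) / 17.5% = 0.691
Highest: Harbor (2.423).

Harbor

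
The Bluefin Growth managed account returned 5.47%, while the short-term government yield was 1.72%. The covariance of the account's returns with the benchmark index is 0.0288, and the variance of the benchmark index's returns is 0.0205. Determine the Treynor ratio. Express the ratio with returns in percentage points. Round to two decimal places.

2.67

β = Cov / Var = 0.0288 / 0.0205 = 1.4049
Treynor = (Rp − Rf) / β = (5.47% − 1.72%) / 1.4049 = 3.75 / 1.4049 = 2.6692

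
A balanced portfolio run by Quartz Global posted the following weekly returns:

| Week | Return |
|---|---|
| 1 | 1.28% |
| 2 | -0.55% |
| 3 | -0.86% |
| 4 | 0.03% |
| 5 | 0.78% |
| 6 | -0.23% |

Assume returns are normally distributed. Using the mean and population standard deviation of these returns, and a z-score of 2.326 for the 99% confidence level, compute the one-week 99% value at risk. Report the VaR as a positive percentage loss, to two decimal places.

1.65

Mean return r̄ = 0.450 / 6 = 0.0750%
Σ(r − r̄)² = (1.28 − 0.0750)² + (-0.55 − 0.0750)² + (-0.86 − 0.0750)² + … = 3.3090
population σ = √(3.3090 / 6) = √0.5515 = 0.7426%
VaR = −(r̄ − z·σ) = −(0.0750 − 2.326 × 0.7426) = −(-1.6523) = 1.6523%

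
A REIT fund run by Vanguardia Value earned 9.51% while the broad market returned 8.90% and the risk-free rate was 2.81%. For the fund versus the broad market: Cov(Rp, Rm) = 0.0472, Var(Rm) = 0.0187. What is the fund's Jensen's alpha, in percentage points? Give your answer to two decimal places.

β = Cov / Var = 0.0472 / 0.0187 = 2.5241
E[R] = Rf + β(Rm − Rf) = 2.81% + 2.5241 × (8.90% − 2.81%) = 18.1818%
α = Rp − E[R] = 9.51% − 18.1818% = -8.6718

-8.67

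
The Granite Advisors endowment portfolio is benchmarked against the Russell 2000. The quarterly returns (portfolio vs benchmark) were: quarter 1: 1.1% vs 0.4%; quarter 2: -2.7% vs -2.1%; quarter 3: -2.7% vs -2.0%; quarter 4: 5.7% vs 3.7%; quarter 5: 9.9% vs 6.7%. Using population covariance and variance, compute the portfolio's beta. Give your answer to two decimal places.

r̄p = 2.2600%,  r̄m = 1.3400%
Cov = Σ(rp − r̄p)(rm − r̄m) / 5 = 16.7576
Var(rm) = Σ(rm − r̄m)² / 5 = 11.6344
β = Cov / Var = 16.7576 / 11.6344 = 1.4403

1.44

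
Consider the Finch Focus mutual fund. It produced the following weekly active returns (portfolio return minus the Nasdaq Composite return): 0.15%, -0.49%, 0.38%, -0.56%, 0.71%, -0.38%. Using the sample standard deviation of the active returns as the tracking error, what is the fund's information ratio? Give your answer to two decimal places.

r̄ = (0.15 − 0.49 + 0.38 − 0.56 + 0.71 − 0.38) / 6 = -0.190 / 6 = -0.0317%
Σ(r − r̄)² = (0.15 − (-0.0317))² + (-0.49 − (-0.0317))² + (0.38 − (-0.0317))² + … = 1.3631
σ = √[1.3631 / 5] = 0.5221%
IR = r̄ / tracking error = -0.0317 / 0.5221 = -0.0607

-0.06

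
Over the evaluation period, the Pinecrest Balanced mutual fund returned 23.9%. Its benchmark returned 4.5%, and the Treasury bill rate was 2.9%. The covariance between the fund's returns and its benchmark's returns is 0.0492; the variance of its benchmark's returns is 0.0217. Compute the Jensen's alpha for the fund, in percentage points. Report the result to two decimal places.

17.37

β = Cov / Var = 0.0492 / 0.0217 = 2.2673
E[R] = Rf + β(Rm − Rf) = 2.9% + 2.2673 × (4.5% − 2.9%) = 6.5277%
α = Rp − E[R] = 23.9% − 6.5277% = 17.3723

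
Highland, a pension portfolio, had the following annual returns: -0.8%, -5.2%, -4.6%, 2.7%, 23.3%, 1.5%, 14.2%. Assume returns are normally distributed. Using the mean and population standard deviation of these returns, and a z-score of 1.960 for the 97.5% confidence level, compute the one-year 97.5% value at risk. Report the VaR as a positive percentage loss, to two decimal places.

14.66

Mean return μ = 31.10 / 7 = 4.4429%
Σ(r − μ)² = (-0.8 − 4.4429)² + (-5.2 − 4.4429)² + (-4.6 − 4.4429)² + … = 664.7371
σ = √[664.7371 / 7] = 9.7449%
VaR = −(μ − z·σ) = −(4.4429 − 1.960 × 9.7449) = −(-14.6571) = 14.6571%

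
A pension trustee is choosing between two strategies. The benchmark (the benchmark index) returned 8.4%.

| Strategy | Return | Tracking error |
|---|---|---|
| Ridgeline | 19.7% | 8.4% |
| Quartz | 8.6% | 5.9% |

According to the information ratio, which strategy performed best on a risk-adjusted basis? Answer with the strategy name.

Ridgeline: IR = (19.7% − 8.4%) / 8.4% = 1.345
Quartz: IR = (8.6% − 8.4%) / 5.9% = 0.034
Highest: Ridgeline (1.345).

Ridgeline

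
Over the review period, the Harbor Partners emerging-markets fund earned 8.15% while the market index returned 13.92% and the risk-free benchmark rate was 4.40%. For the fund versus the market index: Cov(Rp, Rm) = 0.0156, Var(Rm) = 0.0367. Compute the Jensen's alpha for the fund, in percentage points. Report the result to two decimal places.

-0.30

β = Cov / Var = 0.0156 / 0.0367 = 0.4251
E[R] = Rf + β(Rm − Rf) = 4.40% + 0.4251 × (13.92% − 4.40%) = 8.4470%
α = Rp − E[R] = 8.15% − 8.4470% = -0.2970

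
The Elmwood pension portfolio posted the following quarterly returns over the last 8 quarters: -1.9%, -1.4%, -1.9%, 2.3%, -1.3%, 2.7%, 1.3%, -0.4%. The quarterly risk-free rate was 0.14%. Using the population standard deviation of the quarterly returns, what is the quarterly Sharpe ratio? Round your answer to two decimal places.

-0.12

r̄ = (-1.9 − 1.4 − 1.9 + 2.3 − 1.3 + 2.7 + 1.3 − 0.4) / 8 = -0.0750%
Σ(r − r̄)² = 25.2550; population σ = √(25.2550/8) = 1.7768%
Sharpe = (r̄ − rf) / σ = (-0.0750 − 0.14) / 1.7768 = -0.2150 / 1.7768 = -0.1210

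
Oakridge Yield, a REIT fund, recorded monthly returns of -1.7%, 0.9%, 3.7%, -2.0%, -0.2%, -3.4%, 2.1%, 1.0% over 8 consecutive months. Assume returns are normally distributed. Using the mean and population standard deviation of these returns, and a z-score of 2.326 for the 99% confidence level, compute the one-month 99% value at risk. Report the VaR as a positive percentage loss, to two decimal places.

Mean return r̄ = 0.40 / 8 = 0.0500%
Σ(r − r̄)² = (-1.7 − 0.0500)² + (0.9 − 0.0500)² + (3.7 − 0.0500)² + … = 38.3800
population σ = √(38.3800 / 8) = √4.7975 = 2.1903%
VaR = −(r̄ − z·σ) = −(0.0500 − 2.326 × 2.1903) = −(-5.0446) = 5.0446%

5.04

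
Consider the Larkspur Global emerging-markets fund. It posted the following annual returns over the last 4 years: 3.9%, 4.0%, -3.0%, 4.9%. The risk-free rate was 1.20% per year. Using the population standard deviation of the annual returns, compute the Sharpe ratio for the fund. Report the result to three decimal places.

r̄ = (3.9 + 4 − 3 + 4.9) / 4 = 9.80 / 4 = 2.4500%
Σ(r − r̄)² = (3.9 − 2.4500)² + (4 − 2.4500)² + (-3 − 2.4500)² + … = 40.2100
population σ = √(40.2100 / 4) = √10.0525 = 3.1706%
Sharpe = (r̄ − rf) / σ = (2.4500 − 1.2) / 3.1706 = 1.2500 / 3.1706 = 0.3942

0.394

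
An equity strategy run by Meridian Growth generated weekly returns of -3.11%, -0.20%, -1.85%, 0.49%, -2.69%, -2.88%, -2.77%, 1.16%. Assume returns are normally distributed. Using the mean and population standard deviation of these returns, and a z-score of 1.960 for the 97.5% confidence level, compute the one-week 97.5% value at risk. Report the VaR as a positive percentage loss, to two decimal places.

Mean return r̄ = -11.850 / 8 = -1.4813%
Population std dev = √[20.3709 / 8] = 1.5957%
VaR = −(r̄ − z·σ) = −(-1.4813 − 1.960 × 1.5957) = −(-4.6089) = 4.6089%

4.61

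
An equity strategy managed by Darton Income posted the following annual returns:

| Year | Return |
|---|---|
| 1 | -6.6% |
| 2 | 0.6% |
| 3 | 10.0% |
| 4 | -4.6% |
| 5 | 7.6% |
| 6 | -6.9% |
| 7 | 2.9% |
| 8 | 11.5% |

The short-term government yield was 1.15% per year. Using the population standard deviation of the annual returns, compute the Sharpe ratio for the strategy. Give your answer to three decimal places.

0.096

Mean return r̄ = 14.50 / 8 = 1.8125%
Σ(r − r̄)² = (-6.6 − 1.8125)² + (0.6 − 1.8125)² + (10 − 1.8125)² + … = 384.8288
σ = √[384.8288 / 8] = 6.9357%
Sharpe = (r̄ − rf) / σ = (1.8125 − 1.15) / 6.9357 = 0.6625 / 6.9357 = 0.0955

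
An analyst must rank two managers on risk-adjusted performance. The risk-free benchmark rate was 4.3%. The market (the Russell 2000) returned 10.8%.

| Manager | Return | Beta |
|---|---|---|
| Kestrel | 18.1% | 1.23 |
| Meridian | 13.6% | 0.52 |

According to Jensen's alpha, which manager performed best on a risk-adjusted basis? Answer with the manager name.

Meridian

Kestrel: α = 18.1% − [4.3% + 1.23 × (10.8% − 4.3%)] = 5.805
Meridian: α = 13.6% − [4.3% + 0.52 × (10.8% − 4.3%)] = 5.920
Highest: Meridian (5.920).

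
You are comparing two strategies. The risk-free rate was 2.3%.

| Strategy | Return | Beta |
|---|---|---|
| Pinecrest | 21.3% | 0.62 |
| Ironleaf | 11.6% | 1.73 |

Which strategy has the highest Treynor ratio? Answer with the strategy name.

Pinecrest

Pinecrest: Treynor = (21.3% − 2.3%) / 0.62 = 30.645
Ironleaf: Treynor = (11.6% − 2.3%) / 1.73 = 5.376
Highest: Pinecrest (30.645).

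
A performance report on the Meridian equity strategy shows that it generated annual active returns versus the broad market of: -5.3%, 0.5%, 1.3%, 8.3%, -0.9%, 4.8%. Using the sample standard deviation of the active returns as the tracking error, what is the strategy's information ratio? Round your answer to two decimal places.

0.31

r̄ = (-5.3 + 0.5 + 1.3 + 8.3 − 0.9 + 4.8) / 6 = 1.4500%
Σ(r − r̄)² = (-5.3 − 1.4500)² + (0.5 − 1.4500)² + (1.3 − 1.4500)² + … = 110.1550
sample σ = √(110.1550 / 5) = √22.0310 = 4.6937%
IR = r̄ / tracking error = 1.4500 / 4.6937 = 0.3089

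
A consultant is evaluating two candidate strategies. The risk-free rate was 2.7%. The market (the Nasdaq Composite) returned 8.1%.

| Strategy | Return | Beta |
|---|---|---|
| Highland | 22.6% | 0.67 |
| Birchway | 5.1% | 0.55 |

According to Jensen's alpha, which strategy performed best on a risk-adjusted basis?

Highland

Highland: α = 22.6% − [2.7% + 0.67 × (8.1% − 2.7%)] = 16.282
Birchway: α = 5.1% − [2.7% + 0.55 × (8.1% − 2.7%)] = -0.570
Highest: Highland (16.282).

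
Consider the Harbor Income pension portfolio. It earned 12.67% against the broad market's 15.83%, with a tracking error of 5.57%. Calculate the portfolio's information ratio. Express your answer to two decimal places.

IR = (Rp − Rb) / TE = (12.67% − 15.83%) / 5.57% = -3.16% / 5.57% = -0.5673

-0.57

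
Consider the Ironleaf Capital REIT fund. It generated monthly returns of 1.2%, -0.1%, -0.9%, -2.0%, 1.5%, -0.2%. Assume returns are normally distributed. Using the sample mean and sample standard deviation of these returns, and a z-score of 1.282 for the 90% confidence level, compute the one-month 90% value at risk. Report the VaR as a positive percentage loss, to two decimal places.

Mean return μ = -0.50 / 6 = -0.0833%
Sample σ = √[Σ(r − μ)² / 5] = √[8.5083 / 5] = √1.7017 = 1.3045%
VaR = −(μ − z·σ) = −(-0.0833 − 1.282 × 1.3045) = −(-1.7557) = 1.7557%

1.76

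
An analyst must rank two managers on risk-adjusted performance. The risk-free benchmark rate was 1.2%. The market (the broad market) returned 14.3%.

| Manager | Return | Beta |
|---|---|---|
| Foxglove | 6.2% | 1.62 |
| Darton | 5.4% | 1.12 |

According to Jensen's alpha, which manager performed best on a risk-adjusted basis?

Foxglove: α = 6.2% − [1.2% + 1.62 × (14.3% − 1.2%)] = -16.222
Darton: α = 5.4% − [1.2% + 1.12 × (14.3% − 1.2%)] = -10.472
Highest: Darton (-10.472).

Darton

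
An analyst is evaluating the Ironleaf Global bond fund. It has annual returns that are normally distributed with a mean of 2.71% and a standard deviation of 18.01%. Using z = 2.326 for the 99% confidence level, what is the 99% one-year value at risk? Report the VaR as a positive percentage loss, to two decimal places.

39.18

VaR (as % loss) = −(μ − z·σ) = −(2.71% − 2.326 × 18.01%) = −(-39.18126%) = 39.18126%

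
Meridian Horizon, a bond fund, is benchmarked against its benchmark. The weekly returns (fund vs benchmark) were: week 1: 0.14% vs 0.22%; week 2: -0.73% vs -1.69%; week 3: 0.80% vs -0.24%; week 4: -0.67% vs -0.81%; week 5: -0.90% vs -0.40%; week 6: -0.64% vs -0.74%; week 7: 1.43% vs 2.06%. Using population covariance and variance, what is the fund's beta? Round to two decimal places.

r̄p = -0.0814%,  r̄m = -0.2286%
Cov = Σ(rp − r̄p)(rm − r̄m) / 7 = 0.7520
Var(rm) = Σ(rm − r̄m)² / 7 = 1.1720
β = Cov / Var = 0.7520 / 1.1720 = 0.6416

0.64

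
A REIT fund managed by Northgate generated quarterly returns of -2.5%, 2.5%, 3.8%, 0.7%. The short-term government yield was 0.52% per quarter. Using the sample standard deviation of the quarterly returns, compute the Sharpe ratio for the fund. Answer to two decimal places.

r̄ = (-2.5 + 2.5 + 3.8 + 0.7) / 4 = 4.50 / 4 = 1.1250%
Sample std dev = √[22.3675 / 3] = 2.7305%
Sharpe = (r̄ − rf) / σ = (1.1250 − 0.52) / 2.7305 = 0.6050 / 2.7305 = 0.2216

0.22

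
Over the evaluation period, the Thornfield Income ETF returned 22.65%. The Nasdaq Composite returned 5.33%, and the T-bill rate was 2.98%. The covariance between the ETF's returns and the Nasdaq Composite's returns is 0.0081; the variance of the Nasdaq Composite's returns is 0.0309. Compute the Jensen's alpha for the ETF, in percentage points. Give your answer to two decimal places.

19.05

β = Cov / Var = 0.0081 / 0.0309 = 0.2621
E[R] = Rf + β(Rm − Rf) = 2.98% + 0.2621 × (5.33% − 2.98%) = 3.5959%
α = Rp − E[R] = 22.65% − 3.5959% = 19.0541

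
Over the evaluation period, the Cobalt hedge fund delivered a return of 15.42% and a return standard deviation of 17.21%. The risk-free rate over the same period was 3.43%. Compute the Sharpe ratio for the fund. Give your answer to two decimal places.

Sharpe = (Rp − Rf) / σp = (15.42% − 3.43%) / 17.21% = 11.99% / 17.21% = 0.6967

0.70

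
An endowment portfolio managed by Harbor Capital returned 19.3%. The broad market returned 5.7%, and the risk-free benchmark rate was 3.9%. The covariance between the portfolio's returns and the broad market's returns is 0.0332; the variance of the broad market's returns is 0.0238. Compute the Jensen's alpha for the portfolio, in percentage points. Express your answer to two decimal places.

12.89

β = Cov / Var = 0.0332 / 0.0238 = 1.3950
E[R] = Rf + β(Rm − Rf) = 3.9% + 1.3950 × (5.7% − 3.9%) = 6.4110%
α = Rp − E[R] = 19.3% − 6.4110% = 12.8890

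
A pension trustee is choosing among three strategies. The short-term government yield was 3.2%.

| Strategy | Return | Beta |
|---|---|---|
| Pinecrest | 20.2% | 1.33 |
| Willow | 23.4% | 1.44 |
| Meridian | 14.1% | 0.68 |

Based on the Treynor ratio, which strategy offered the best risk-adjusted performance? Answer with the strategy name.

Pinecrest: Treynor = (20.2% − 3.2%) / 1.33 = 12.782
Willow: Treynor = (23.4% − 3.2%) / 1.44 = 14.028
Meridian: Treynor = (14.1% − 3.2%) / 0.68 = 16.029
Highest: Meridian (16.029).

Meridian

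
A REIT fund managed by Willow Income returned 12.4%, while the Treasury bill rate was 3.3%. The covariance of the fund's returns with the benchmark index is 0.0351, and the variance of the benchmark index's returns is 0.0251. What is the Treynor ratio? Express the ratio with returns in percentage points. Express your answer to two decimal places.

6.51

β = Cov / Var = 0.0351 / 0.0251 = 1.3984
Treynor = (Rp − Rf) / β = (12.4% − 3.3%) / 1.3984 = 9.10 / 1.3984 = 6.5074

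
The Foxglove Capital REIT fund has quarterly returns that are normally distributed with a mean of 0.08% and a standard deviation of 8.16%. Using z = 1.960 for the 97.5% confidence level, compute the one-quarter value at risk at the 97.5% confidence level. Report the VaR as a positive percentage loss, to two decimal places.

15.91

VaR (as % loss) = −(μ − z·σ) = −(0.08% − 1.960 × 8.16%) = −(-15.9136%) = 15.9136%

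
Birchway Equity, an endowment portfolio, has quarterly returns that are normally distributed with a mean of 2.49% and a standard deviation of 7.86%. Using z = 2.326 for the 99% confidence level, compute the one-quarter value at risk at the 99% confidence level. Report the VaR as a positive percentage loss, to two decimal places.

VaR (as % loss) = −(μ − z·σ) = −(2.49% − 2.326 × 7.86%) = −(-15.79236%) = 15.79236%

15.79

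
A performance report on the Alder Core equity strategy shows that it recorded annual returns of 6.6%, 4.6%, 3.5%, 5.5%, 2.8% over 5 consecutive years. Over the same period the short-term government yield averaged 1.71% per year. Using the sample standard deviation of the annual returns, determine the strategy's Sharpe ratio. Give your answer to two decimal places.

1.90

μ = (6.6 + 4.6 + 3.5 + 5.5 + 2.8) / 5 = 4.6000%
Sample σ = √[Σ(r − μ)² / 4] = √[9.2600 / 4] = √2.3150 = 1.5215%
Sharpe = (μ − rf) / σ = (4.6000 − 1.71) / 1.5215 = 2.8900 / 1.5215 = 1.8994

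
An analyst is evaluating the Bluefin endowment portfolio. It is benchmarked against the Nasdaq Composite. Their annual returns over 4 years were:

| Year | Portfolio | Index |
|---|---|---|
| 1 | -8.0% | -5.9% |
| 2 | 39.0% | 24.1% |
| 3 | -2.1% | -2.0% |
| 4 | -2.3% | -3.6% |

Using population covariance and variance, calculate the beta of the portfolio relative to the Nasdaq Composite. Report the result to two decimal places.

1.54

r̄p = 6.6500%,  r̄m = 3.1500%
Cov = Σ(rp − r̄p)(rm − r̄m) / 4 = 228.9475
Var(rm) = Σ(rm − r̄m)² / 4 = 148.2225
β = Cov / Var = 228.9475 / 148.2225 = 1.5446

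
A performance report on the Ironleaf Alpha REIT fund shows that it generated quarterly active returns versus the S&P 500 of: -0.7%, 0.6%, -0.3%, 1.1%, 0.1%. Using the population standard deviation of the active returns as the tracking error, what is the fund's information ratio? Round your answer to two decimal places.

μ = (-0.7 + 0.6 − 0.3 + 1.1 + 0.1) / 5 = 0.1600%
Population σ = √[Σ(r − μ)² / 5] = √[2.0320 / 5] = √0.4064 = 0.6375%
IR = μ / tracking error = 0.1600 / 0.6375 = 0.2510

0.25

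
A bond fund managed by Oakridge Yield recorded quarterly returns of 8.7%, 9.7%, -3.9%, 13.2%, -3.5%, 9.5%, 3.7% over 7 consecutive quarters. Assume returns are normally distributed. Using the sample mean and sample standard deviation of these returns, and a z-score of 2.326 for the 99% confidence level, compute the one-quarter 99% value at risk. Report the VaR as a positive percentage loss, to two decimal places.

Mean return r̄ = 37.40 / 7 = 5.3429%
Σ(r − r̄)² = (8.7 − 5.3429)² + (9.7 − 5.3429)² + (-3.9 − 5.3429)² + … = 275.5971
σ = √[275.5971 / 6] = 6.7774%
VaR = −(r̄ − z·σ) = −(5.3429 − 2.326 × 6.7774) = −(-10.4213) = 10.4213%

10.42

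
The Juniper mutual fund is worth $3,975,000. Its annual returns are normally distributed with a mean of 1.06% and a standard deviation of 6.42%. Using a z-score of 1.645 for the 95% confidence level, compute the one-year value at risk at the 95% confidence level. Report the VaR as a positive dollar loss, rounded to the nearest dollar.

Return at the 95% tail: μ − z·σ = 1.06% − 1.645 × 6.42% = 1.06 − 10.5609 = -9.5009%
VaR = −(-9.5009%) × $3,975,000 = 9.5009% × $3,975,000 = $377,661

$377,661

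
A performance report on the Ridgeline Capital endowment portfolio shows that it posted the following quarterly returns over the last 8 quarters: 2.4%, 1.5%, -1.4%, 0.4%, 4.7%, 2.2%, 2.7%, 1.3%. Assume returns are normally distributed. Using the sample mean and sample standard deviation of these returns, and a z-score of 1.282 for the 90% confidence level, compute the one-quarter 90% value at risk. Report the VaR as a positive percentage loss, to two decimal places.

0.56

μ = (2.4 + 1.5 − 1.4 + 0.4 + 4.7 + 2.2 + 2.7 + 1.3) / 8 = 1.7250%
Σ(r − μ)² = (2.4 − 1.7250)² + (1.5 − 1.7250)² + … = 22.2350
sample σ = √(22.2350 / 7) = √3.1764 = 1.7822%
VaR = −(μ − z·σ) = −(1.7250 − 1.282 × 1.7822) = −(-0.5598) = 0.5598%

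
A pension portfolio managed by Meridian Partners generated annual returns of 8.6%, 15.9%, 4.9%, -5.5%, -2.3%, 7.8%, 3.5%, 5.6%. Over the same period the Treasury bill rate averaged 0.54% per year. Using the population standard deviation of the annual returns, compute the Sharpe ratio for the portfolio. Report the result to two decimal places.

0.69

Mean return μ = 38.50 / 8 = 4.8125%
Population std dev = √[305.4888 / 8] = 6.1795%
Sharpe = (μ − rf) / σ = (4.8125 − 0.54) / 6.1795 = 4.2725 / 6.1795 = 0.6914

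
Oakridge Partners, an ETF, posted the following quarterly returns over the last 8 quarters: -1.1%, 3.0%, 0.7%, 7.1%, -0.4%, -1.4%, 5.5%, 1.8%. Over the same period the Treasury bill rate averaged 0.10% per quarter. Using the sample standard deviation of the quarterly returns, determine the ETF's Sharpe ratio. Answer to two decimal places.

Mean return μ = 15.20 / 8 = 1.9000%
Σ(r − μ)² = (-1.1 − 1.9000)² + (3 − 1.9000)² + … = 67.8400
sample σ = √(67.8400 / 7) = √9.6914 = 3.1131%
Sharpe = (μ − rf) / σ = (1.9000 − 0.1) / 3.1131 = 1.8000 / 3.1131 = 0.5782

0.58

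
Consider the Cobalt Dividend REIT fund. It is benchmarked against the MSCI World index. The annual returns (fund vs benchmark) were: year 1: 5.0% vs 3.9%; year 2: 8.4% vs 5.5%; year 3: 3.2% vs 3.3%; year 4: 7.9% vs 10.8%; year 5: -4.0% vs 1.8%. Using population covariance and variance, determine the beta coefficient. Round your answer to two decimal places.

1.05

r̄p = 4.1000%,  r̄m = 5.0600%
Cov = Σ(rp − r̄p)(rm − r̄m) / 5 = 10.1300
Var(rm) = Σ(rm − r̄m)² / 5 = 9.6424
β = Cov / Var = 10.1300 / 9.6424 = 1.0506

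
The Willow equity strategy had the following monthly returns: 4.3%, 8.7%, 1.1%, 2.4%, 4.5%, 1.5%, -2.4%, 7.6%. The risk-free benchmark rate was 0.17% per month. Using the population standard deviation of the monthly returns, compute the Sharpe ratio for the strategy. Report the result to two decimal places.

0.97

μ = (4.3 + 8.7 + 1.1 + 2.4 + 4.5 + 1.5 − 2.4 + 7.6) / 8 = 3.4625%
Population std dev = √[91.2588 / 8] = 3.3775%
Sharpe = (μ − rf) / σ = (3.4625 − 0.17) / 3.3775 = 3.2925 / 3.3775 = 0.9748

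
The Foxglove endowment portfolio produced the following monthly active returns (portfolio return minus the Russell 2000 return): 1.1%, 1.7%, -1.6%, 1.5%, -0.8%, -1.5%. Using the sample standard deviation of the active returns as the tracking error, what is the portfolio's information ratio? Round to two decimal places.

r̄ = (1.1 + 1.7 − 1.6 + 1.5 − 0.8 − 1.5) / 6 = 0.40 / 6 = 0.0667%
Σ(r − r̄)² = (1.1 − 0.0667)² + (1.7 − 0.0667)² + (-1.6 − 0.0667)² + … = 11.7733
σ = √[11.7733 / 5] = 1.5345%
IR = r̄ / tracking error = 0.0667 / 1.5345 = 0.0435

0.04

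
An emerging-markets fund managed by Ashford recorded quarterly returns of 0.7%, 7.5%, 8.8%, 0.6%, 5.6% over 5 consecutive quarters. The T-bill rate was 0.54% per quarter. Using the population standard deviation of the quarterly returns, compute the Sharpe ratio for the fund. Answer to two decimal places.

1.20

r̄ = (0.7 + 7.5 + 8.8 + 0.6 + 5.6) / 5 = 4.6400%
Population σ = √[Σ(r − r̄)² / 5] = √[58.2520 / 5] = √11.6504 = 3.4133%
Sharpe = (r̄ − rf) / σ = (4.6400 − 0.54) / 3.4133 = 4.1000 / 3.4133 = 1.2012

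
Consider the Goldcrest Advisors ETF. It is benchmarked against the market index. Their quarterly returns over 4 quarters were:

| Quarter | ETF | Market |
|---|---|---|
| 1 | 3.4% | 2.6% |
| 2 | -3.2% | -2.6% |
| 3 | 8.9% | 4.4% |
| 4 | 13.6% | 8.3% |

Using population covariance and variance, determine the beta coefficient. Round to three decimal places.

1.581

r̄p = 5.6750%,  r̄m = 3.1750%
Cov = Σ(rp − r̄p)(rm − r̄m) / 4 = 24.2819
Var(rm) = Σ(rm − r̄m)² / 4 = 15.3619
β = Cov / Var = 24.2819 / 15.3619 = 1.5807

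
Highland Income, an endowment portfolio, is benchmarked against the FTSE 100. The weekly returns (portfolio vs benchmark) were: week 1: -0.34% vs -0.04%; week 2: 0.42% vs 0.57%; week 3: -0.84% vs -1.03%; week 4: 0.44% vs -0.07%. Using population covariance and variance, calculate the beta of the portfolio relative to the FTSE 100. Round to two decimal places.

r̄p = -0.0800%,  r̄m = -0.1425%
Cov = Σ(rp − r̄p)(rm − r̄m) / 4 = 0.2605
Var(rm) = Σ(rm − r̄m)² / 4 = 0.3278
β = Cov / Var = 0.2605 / 0.3278 = 0.7947

0.79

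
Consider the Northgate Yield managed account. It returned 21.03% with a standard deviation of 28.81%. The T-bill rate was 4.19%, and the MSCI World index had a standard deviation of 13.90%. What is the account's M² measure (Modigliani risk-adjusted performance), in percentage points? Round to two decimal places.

Sharpe = (Rp − Rf) / σp = (21.03% − 4.19%) / 28.81% = 0.5845
M² = Rf + Sharpe × σm = 4.19% + 0.5845 × 13.90% = 12.3146%

12.31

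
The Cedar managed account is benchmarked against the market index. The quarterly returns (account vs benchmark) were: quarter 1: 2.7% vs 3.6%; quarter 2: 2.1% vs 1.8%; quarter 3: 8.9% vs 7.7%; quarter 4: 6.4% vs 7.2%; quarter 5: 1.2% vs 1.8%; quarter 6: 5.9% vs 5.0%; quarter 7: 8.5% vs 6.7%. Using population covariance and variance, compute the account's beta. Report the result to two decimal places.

1.19

r̄p = 5.1000%,  r̄m = 4.8286%
Cov = Σ(rp − r̄p)(rm − r̄m) / 7 = 6.3343
Var(rm) = Σ(rm − r̄m)² / 7 = 5.3220
β = Cov / Var = 6.3343 / 5.3220 = 1.1902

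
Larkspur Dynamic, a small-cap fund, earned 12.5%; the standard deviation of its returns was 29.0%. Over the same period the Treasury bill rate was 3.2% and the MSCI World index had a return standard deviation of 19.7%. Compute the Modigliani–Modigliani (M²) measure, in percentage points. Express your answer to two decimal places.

Sharpe = (Rp − Rf) / σp = (12.5% − 3.2%) / 29.0% = 0.3207
M² = Rf + Sharpe × σm = 3.2% + 0.3207 × 19.7% = 9.5178%

9.52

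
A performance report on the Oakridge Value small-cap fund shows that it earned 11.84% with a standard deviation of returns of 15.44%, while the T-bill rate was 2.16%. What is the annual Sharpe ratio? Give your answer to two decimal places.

Sharpe = (Rp − Rf) / σp = (11.84% − 2.16%) / 15.44% = 9.68% / 15.44% = 0.6269

0.63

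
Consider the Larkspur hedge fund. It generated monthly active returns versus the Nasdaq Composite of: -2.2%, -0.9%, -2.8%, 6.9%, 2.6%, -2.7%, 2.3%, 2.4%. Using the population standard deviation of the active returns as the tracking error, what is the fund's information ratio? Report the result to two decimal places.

r̄ = (-2.2 − 0.9 − 2.8 + 6.9 + 2.6 − 2.7 + 2.3 + 2.4) / 8 = 0.7000%
Σ(r − r̄)² = 82.2800; population σ = √(82.2800/8) = 3.2070%
IR = r̄ / tracking error = 0.7000 / 3.2070 = 0.2183

0.22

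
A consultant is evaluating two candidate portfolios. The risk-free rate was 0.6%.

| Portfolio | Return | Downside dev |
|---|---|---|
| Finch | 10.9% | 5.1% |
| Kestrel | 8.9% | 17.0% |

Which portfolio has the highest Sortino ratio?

Finch

Finch: Sortino ratio = (10.9% − 0.6%) / 5.1% = 2.020
Kestrel: Sortino ratio = (8.9% − 0.6%) / 17.0% = 0.488
Highest: Finch (2.020).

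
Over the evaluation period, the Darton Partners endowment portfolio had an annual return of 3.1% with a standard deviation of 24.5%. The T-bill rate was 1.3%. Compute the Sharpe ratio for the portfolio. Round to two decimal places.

Sharpe = (Rp − Rf) / σp = (3.1% − 1.3%) / 24.5% = 1.80% / 24.5% = 0.0735

0.07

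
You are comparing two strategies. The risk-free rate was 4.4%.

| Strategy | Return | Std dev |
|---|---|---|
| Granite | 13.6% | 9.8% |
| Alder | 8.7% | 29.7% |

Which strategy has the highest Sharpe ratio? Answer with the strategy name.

Granite

Granite: Sharpe ratio = (13.6% − 4.4%) / 9.8% = 0.939
Alder: Sharpe ratio = (8.7% − 4.4%) / 29.7% = 0.145
Highest: Granite (0.939).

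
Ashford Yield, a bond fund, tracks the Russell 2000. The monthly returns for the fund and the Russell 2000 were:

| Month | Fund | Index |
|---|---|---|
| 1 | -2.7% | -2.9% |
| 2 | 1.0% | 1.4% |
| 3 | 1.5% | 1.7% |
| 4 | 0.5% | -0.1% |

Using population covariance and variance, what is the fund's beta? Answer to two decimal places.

0.88

r̄p = 0.0750%,  r̄m = 0.0250%
Cov = Σ(rp − r̄p)(rm − r̄m) / 4 = 2.9306
Var(rm) = Σ(rm − r̄m)² / 4 = 3.3169
β = Cov / Var = 2.9306 / 3.3169 = 0.8835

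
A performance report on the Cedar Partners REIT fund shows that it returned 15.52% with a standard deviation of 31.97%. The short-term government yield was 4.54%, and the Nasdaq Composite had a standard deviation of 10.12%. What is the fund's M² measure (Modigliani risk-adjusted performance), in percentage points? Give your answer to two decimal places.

8.02

Sharpe = (Rp − Rf) / σp = (15.52% − 4.54%) / 31.97% = 0.3434
M² = Rf + Sharpe × σm = 4.54% + 0.3434 × 10.12% = 8.0152%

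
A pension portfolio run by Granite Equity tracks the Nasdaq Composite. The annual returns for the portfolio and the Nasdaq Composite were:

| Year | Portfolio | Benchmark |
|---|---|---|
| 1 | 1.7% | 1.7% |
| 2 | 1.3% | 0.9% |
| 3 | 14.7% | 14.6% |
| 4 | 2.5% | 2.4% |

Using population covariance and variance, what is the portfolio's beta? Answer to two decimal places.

0.99

r̄p = 5.0500%,  r̄m = 4.9000%
Cov = Σ(rp − r̄p)(rm − r̄m) / 4 = 31.4250
Var(rm) = Σ(rm − r̄m)² / 4 = 31.6450
β = Cov / Var = 31.4250 / 31.6450 = 0.9930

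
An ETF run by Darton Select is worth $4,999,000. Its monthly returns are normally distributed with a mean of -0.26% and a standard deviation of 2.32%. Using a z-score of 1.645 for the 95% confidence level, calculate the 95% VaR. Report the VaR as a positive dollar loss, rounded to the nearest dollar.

$203,779

Return at the 95% tail: μ − z·σ = -0.26% − 1.645 × 2.32% = -0.26 − 3.8164 = -4.0764%
VaR = −(-4.0764%) × $4,999,000 = 4.0764% × $4,999,000 = $203,779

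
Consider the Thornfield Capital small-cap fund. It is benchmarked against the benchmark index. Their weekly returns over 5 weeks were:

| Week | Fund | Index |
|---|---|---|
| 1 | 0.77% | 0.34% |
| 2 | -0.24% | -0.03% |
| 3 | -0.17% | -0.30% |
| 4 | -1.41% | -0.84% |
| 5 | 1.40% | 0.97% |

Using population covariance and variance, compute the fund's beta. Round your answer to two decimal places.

1.54

r̄p = 0.0700%,  r̄m = 0.0280%
Cov = Σ(rp − r̄p)(rm − r̄m) / 5 = 0.5705
Var(rm) = Σ(rm − r̄m)² / 5 = 0.3698
β = Cov / Var = 0.5705 / 0.3698 = 1.5427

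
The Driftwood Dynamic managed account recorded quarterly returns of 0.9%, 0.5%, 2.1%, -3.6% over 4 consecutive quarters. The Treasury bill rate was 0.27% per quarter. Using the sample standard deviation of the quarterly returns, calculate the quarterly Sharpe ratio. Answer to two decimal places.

-0.12

r̄ = (0.9 + 0.5 + 2.1 − 3.6) / 4 = -0.10 / 4 = -0.0250%
Sample σ = √[Σ(r − r̄)² / 3] = √[18.4275 / 3] = √6.1425 = 2.4784%
Sharpe = (r̄ − rf) / σ = (-0.0250 − 0.27) / 2.4784 = -0.2950 / 2.4784 = -0.1190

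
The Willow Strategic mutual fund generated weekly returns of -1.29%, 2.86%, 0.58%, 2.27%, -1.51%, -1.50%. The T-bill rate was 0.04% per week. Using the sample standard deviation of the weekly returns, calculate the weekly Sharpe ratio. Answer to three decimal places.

0.099

Mean return r̄ = 1.410 / 6 = 0.2350%
Sample σ = √[Σ(r − r̄)² / 5] = √[19.5318 / 5] = √3.9064 = 1.9765%
Sharpe = (r̄ − rf) / σ = (0.2350 − 0.04) / 1.9765 = 0.1950 / 1.9765 = 0.0987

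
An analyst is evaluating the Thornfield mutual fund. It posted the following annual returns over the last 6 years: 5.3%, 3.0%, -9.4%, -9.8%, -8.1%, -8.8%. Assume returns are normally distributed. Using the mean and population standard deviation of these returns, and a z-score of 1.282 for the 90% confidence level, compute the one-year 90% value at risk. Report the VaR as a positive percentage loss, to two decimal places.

12.67

Mean return μ = -27.80 / 6 = -4.6333%
Σ(r − μ)² = 235.7333; population σ = √(235.7333/6) = 6.2681%
VaR = −(μ − z·σ) = −(-4.6333 − 1.282 × 6.2681) = −(-12.6690) = 12.6690%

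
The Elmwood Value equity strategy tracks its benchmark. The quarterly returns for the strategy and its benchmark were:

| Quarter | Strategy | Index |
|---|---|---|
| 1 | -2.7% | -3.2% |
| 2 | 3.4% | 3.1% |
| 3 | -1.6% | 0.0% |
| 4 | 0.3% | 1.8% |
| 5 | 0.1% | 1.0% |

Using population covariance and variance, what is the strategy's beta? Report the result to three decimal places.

0.888

r̄p = -0.1000%,  r̄m = 0.5400%
Cov = Σ(rp − r̄p)(rm − r̄m) / 5 = 4.0180
Var(rm) = Σ(rm − r̄m)² / 5 = 4.5264
β = Cov / Var = 4.0180 / 4.5264 = 0.8877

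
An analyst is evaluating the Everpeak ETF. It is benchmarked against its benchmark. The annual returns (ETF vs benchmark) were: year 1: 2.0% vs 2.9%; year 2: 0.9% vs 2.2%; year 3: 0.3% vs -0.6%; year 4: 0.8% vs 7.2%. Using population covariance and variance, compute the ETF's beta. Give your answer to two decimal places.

0.05

r̄p = 1.0000%,  r̄m = 2.9250%
Cov = Σ(rp − r̄p)(rm − r̄m) / 4 = 0.4150
Var(rm) = Σ(rm − r̄m)² / 4 = 7.8069
β = Cov / Var = 0.4150 / 7.8069 = 0.0532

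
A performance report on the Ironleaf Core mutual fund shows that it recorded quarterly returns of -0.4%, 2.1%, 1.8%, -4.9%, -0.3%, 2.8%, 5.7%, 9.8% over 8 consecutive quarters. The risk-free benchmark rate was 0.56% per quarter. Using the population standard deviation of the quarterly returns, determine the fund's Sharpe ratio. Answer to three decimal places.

0.370

μ = (-0.4 + 2.1 + 1.8 − 4.9 − 0.3 + 2.8 + 5.7 + 9.8) / 8 = 2.0750%
Σ(r − μ)² = 133.8350; population σ = √(133.8350/8) = 4.0902%
Sharpe = (μ − rf) / σ = (2.0750 − 0.56) / 4.0902 = 1.5150 / 4.0902 = 0.3704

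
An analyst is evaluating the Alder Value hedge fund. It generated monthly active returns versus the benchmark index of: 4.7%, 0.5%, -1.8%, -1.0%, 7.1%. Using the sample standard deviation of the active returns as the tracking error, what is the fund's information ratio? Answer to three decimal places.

μ = (4.7 + 0.5 − 1.8 − 1 + 7.1) / 5 = 1.9000%
Σ(r − μ)² = (4.7 − 1.9000)² + (0.5 − 1.9000)² + (-1.8 − 1.9000)² + … = 58.9400
sample σ = √(58.9400 / 4) = √14.7350 = 3.8386%
IR = μ / tracking error = 1.9000 / 3.8386 = 0.4950

0.495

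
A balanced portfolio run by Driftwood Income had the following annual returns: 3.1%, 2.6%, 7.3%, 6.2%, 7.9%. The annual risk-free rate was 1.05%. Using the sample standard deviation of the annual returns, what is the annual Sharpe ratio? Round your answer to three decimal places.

r̄ = (3.1 + 2.6 + 7.3 + 6.2 + 7.9) / 5 = 27.10 / 5 = 5.4200%
Σ(r − r̄)² = (3.1 − 5.4200)² + (2.6 − 5.4200)² + … = 23.6280
σ = √[23.6280 / 4] = 2.4304%
Sharpe = (r̄ − rf) / σ = (5.4200 − 1.05) / 2.4304 = 4.3700 / 2.4304 = 1.7981

1.798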